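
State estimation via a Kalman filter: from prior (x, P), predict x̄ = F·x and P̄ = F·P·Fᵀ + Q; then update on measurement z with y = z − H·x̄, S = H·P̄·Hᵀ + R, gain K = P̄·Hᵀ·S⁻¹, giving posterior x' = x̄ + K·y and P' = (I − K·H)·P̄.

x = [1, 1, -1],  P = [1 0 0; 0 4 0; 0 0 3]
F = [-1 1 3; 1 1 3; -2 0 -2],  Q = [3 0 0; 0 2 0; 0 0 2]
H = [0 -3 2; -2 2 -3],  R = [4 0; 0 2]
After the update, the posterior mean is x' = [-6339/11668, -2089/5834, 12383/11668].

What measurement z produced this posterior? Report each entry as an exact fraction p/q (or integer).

z = [3, -3]

x̄ = F·x = [-3, -1, 0]
P̄ = F·P·Fᵀ + Q = [35 30 -16; 30 34 -20; -16 -20 18]
S = H·P̄·Hᵀ + R = [622 -328; -328 248]
K = P̄·Hᵀ·S⁻¹ = [-1112/2917 -4095/11668; -807/2917 -535/5834; 217/2917 -1769/11668]
x' − x̄ = [28665/11668, 3745/5834, 12383/11668] = K·y
y = (KᵀK)⁻¹·Kᵀ·(x' − x̄) = [0, -7]
z = y + H·x̄ = [0, -7] + [3, 4] = [3, -3]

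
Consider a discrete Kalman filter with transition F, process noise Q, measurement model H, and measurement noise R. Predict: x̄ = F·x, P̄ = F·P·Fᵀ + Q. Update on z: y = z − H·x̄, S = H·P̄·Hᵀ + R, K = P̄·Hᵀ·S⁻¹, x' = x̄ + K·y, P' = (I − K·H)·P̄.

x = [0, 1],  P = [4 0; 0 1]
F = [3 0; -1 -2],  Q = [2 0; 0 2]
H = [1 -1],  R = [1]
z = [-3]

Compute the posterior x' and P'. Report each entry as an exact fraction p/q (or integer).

x' = [-250/73, -36/73]
P' = [274/73 224/73; 224/73 246/73]

x̄ = F·x = [0, -2]
P̄ = F·P·Fᵀ + Q = [38 -12; -12 10]
y = z − H·x̄ = [-5]
S = H·P̄·Hᵀ + R = [73]
K = P̄·Hᵀ·S⁻¹ = [50/73; -22/73]
x' = x̄ + K·y = [-250/73, -36/73]
P' = (I − K·H)·P̄ = [274/73 224/73; 224/73 246/73]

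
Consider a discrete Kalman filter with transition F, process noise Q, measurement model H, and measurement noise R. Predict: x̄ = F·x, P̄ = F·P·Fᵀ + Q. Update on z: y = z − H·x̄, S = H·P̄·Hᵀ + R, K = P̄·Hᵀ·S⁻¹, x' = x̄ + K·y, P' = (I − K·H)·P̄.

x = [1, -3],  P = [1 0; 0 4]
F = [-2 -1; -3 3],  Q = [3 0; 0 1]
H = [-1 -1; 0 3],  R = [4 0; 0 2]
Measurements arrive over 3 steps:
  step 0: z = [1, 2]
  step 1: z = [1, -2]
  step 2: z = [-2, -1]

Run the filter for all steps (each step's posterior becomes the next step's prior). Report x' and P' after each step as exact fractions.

step 0: x' = [-1983/1496, 887/1496], P' = [4487/1496 -247/1496; -247/1496 327/1496]
step 1: x' = [-3559351/4205509, -2467698/4205509], P' = [9340978/4205509 -269006/4205509; -269006/4205509 876606/4205509]
step 2: x' = [17582816635/8656819769, -2600156565/8656819769], P' = [19265240606/8656819769 -559215058/8656819769; -559215058/8656819769 1801046586/8656819769]

step 0: x̄ = F·x = [1, -12]
step 0: P̄ = F·P·Fᵀ + Q = [11 -6; -6 46]
step 0: y = z − H·x̄ = [-10, 38]
step 0: S = H·P̄·Hᵀ + R = [49 -120; -120 416]
step 0: K = P̄·Hᵀ·S⁻¹ = [-265/374 -741/2992; -5/374 981/2992]
step 0: x' = x̄ + K·y = [-1983/1496, 887/1496]
step 0: P' = (I − K·H)·P̄ = [4487/1496 -247/1496; -247/1496 327/1496]
step 1: x̄ = F·x = [3079/1496, 4305/748]
step 1: P̄ = F·P·Fᵀ + Q = [21775/1496 13341/748; 13341/748 12317/374]
step 1: y = z − H·x̄ = [13185/1496, -14411/748]
step 1: S = H·P̄·Hᵀ + R = [130391/1496 -113925/748; -113925/748 111601/374]
step 1: K = P̄·Hᵀ·S⁻¹ = [-323999/600787 -403509/4205509; -21700/600787 1314909/4205509]
step 1: x' = x̄ + K·y = [-3559351/4205509, -2467698/4205509]
step 1: P' = (I − K·H)·P̄ = [9340978/4205509 -269006/4205509; -269006/4205509 876606/4205509]
step 2: x̄ = F·x = [9586400/4205509, 3274959/4205509]
step 2: P̄ = F·P·Fᵀ + Q = [49781021/4205509 54223068/4205509; 54223068/4205509 101005873/4205509]
step 2: y = z − H·x̄ = [635763/600787, -14030386/4205509]
step 2: S = H·P̄·Hᵀ + R = [39436438/600787 -66526689/600787; -66526689/600787 917463875/4205509]
step 2: K = P̄·Hᵀ·S⁻¹ = [-4676506387/8656819769 -838822587/8656819769; -310457882/8656819769 2701569879/8656819769]
step 2: x' = x̄ + K·y = [17582816635/8656819769, -2600156565/8656819769]
step 2: P' = (I − K·H)·P̄ = [19265240606/8656819769 -559215058/8656819769; -559215058/8656819769 1801046586/8656819769]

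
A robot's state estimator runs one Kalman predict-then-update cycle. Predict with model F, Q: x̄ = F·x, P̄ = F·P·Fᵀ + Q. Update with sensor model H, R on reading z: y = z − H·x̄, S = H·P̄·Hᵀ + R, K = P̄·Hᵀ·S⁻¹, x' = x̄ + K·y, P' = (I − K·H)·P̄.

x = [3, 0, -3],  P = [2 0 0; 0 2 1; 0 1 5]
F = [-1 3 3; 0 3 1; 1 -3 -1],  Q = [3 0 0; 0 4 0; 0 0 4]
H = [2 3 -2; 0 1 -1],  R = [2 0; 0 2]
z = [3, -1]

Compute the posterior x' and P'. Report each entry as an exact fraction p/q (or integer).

x' = [1360/3503, 6187/3503, 5926/3503]
P' = [10282/3503 -6434/3503 -747/3503; -6434/3503 9330/3503 7376/3503; -747/3503 7376/3503 10381/3503]

x̄ = F·x = [-12, -3, 6]
P̄ = F·P·Fᵀ + Q = [86 45 -47; 45 33 -29; -47 -29 35]
y = z − H·x̄ = [48, 8]
S = H·P̄·Hᵀ + R = [2047 498; 498 128]
K = P̄·Hᵀ·S⁻¹ = [1378/3503 -5687/7006; 185/3503 977/3503; -64/3503 -3005/7006]
x' = x̄ + K·y = [1360/3503, 6187/3503, 5926/3503]
P' = (I − K·H)·P̄ = [10282/3503 -6434/3503 -747/3503; -6434/3503 9330/3503 7376/3503; -747/3503 7376/3503 10381/3503]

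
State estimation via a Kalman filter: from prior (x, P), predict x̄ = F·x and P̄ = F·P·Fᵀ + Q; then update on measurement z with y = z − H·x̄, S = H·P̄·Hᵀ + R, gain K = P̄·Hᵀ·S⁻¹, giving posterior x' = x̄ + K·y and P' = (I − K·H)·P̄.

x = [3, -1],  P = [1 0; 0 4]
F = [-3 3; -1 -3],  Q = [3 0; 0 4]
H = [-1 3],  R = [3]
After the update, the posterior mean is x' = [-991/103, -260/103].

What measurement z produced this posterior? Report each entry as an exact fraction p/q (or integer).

x̄ = F·x = [-12, 0]
P̄ = F·P·Fᵀ + Q = [48 -33; -33 41]
S = H·P̄·Hᵀ + R = [618]
K = P̄·Hᵀ·S⁻¹ = [-49/206; 26/103]
x' − x̄ = [245/103, -260/103] = K·y
y = (KᵀK)⁻¹·Kᵀ·(x' − x̄) = [-10]
z = y + H·x̄ = [-10] + [12] = [2]

z = [2]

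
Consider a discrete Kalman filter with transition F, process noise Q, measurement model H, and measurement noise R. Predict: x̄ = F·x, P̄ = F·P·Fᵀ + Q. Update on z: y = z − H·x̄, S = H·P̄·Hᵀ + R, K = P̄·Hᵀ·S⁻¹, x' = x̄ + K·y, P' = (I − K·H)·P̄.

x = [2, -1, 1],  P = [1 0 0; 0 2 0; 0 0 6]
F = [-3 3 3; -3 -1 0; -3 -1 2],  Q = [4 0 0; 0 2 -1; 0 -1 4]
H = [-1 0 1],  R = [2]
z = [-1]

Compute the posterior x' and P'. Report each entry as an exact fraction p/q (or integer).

x̄ = F·x = [-6, -5, -3]
P̄ = F·P·Fᵀ + Q = [85 3 39; 3 13 10; 39 10 39]
y = z − H·x̄ = [-4]
S = H·P̄·Hᵀ + R = [48]
K = P̄·Hᵀ·S⁻¹ = [-23/24; 7/48; 0]
x' = x̄ + K·y = [-13/6, -67/12, -3]
P' = (I − K·H)·P̄ = [491/12 233/24 39; 233/24 575/48 10; 39 10 39]

x' = [-13/6, -67/12, -3]
P' = [491/12 233/24 39; 233/24 575/48 10; 39 10 39]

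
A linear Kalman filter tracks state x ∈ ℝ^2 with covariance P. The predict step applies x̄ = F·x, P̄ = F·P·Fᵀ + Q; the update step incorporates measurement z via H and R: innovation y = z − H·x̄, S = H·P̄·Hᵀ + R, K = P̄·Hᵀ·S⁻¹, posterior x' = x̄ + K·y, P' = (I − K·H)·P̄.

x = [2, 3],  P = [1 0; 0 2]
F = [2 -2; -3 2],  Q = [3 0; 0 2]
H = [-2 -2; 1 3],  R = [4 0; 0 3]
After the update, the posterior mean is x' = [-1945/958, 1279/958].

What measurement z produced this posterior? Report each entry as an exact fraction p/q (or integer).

x̄ = F·x = [-2, 0]
P̄ = F·P·Fᵀ + Q = [15 -14; -14 19]
S = H·P̄·Hᵀ + R = [28 -32; -32 105]
K = P̄·Hᵀ·S⁻¹ = [-537/958 -205/479; 163/958 221/479]
x' − x̄ = [-29/958, 1279/958] = K·y
y = (KᵀK)⁻¹·Kᵀ·(x' − x̄) = [-3, 4]
z = y + H·x̄ = [-3, 4] + [4, -2] = [1, 2]

z = [1, 2]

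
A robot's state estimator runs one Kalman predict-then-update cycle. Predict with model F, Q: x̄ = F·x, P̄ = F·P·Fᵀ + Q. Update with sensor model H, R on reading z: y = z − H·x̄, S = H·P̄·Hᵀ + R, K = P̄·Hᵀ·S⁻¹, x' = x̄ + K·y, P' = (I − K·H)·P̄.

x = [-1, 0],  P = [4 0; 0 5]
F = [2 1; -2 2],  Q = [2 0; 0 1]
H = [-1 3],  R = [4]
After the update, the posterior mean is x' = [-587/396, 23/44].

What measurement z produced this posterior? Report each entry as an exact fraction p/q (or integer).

z = [3]

x̄ = F·x = [-2, 2]
P̄ = F·P·Fᵀ + Q = [23 -6; -6 37]
S = H·P̄·Hᵀ + R = [396]
K = P̄·Hᵀ·S⁻¹ = [-41/396; 13/44]
x' − x̄ = [205/396, -65/44] = K·y
y = (KᵀK)⁻¹·Kᵀ·(x' − x̄) = [-5]
z = y + H·x̄ = [-5] + [8] = [3]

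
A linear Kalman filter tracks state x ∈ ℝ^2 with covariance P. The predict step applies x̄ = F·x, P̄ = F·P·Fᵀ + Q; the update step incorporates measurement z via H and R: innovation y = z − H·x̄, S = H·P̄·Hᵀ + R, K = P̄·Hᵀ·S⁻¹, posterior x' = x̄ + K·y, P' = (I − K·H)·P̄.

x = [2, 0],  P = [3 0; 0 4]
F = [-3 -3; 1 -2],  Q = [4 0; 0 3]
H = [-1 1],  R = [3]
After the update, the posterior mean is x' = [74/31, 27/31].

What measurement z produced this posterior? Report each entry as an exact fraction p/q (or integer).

z = [-2]

x̄ = F·x = [-6, 2]
P̄ = F·P·Fᵀ + Q = [67 15; 15 22]
S = H·P̄·Hᵀ + R = [62]
K = P̄·Hᵀ·S⁻¹ = [-26/31; 7/62]
x' − x̄ = [260/31, -35/31] = K·y
y = (KᵀK)⁻¹·Kᵀ·(x' − x̄) = [-10]
z = y + H·x̄ = [-10] + [8] = [-2]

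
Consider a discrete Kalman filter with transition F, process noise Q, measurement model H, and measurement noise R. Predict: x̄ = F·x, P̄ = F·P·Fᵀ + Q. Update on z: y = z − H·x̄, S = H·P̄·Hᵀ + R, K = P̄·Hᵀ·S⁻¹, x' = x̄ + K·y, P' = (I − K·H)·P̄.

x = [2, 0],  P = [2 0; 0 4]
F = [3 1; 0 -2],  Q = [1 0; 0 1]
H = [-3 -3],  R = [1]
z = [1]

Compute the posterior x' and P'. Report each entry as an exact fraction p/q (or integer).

x' = [447/217, -513/217]
P' = [2966/217 -2951/217; -2951/217 2960/217]

x̄ = F·x = [6, 0]
P̄ = F·P·Fᵀ + Q = [23 -8; -8 17]
y = z − H·x̄ = [19]
S = H·P̄·Hᵀ + R = [217]
K = P̄·Hᵀ·S⁻¹ = [-45/217; -27/217]
x' = x̄ + K·y = [447/217, -513/217]
P' = (I − K·H)·P̄ = [2966/217 -2951/217; -2951/217 2960/217]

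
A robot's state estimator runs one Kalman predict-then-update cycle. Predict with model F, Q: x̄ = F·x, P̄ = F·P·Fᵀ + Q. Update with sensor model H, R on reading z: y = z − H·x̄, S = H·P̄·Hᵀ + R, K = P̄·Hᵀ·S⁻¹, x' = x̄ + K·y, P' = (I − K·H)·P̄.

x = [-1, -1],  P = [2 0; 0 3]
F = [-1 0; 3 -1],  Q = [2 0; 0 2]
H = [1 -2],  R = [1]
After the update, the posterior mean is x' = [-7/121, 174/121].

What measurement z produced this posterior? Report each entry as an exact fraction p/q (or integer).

x̄ = F·x = [1, -2]
P̄ = F·P·Fᵀ + Q = [4 -6; -6 23]
S = H·P̄·Hᵀ + R = [121]
K = P̄·Hᵀ·S⁻¹ = [16/121; -52/121]
x' − x̄ = [-128/121, 416/121] = K·y
y = (KᵀK)⁻¹·Kᵀ·(x' − x̄) = [-8]
z = y + H·x̄ = [-8] + [5] = [-3]

z = [-3]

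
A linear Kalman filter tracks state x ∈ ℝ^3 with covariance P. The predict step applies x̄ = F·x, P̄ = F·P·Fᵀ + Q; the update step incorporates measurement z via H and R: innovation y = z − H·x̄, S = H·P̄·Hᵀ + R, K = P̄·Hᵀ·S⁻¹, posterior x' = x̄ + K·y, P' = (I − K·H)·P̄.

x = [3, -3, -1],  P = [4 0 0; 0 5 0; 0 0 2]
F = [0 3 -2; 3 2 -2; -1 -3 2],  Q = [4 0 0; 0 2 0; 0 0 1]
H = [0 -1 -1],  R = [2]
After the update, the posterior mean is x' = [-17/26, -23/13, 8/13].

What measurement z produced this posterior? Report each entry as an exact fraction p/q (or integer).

z = [2]

x̄ = F·x = [-7, 5, 4]
P̄ = F·P·Fᵀ + Q = [57 38 -53; 38 66 -50; -53 -50 58]
S = H·P̄·Hᵀ + R = [26]
K = P̄·Hᵀ·S⁻¹ = [15/26; -8/13; -4/13]
x' − x̄ = [165/26, -88/13, -44/13] = K·y
y = (KᵀK)⁻¹·Kᵀ·(x' − x̄) = [11]
z = y + H·x̄ = [11] + [-9] = [2]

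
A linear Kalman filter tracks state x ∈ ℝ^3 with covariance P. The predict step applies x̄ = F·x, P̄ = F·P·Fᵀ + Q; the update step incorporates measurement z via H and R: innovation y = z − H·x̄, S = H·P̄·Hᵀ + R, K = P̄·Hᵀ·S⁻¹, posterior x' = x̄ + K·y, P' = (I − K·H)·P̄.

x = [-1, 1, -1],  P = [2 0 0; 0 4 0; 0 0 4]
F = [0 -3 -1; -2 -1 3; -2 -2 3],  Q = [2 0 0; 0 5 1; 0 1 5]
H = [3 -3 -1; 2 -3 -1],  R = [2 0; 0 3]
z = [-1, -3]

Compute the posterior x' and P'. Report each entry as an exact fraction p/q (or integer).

x' = [7313/5180, 3459/2590, 3743/2590]
P' = [45033/10360 12879/5180 19833/5180; 12879/5180 5247/2590 1749/2590; 19833/5180 1749/2590 21303/2590]

x̄ = F·x = [-2, -2, -3]
P̄ = F·P·Fᵀ + Q = [42 0 12; 0 53 53; 12 53 65]
y = z − H·x̄ = [-4, -8]
S = H·P̄·Hᵀ + R = [1168 1052; 1052 983]
K = P̄·Hᵀ·S⁻¹ = [18159/20720 -4479/5180; 3657/10360 -1537/2590; 6399/10360 -2239/2590]
x' = x̄ + K·y = [7313/5180, 3459/2590, 3743/2590]
P' = (I − K·H)·P̄ = [45033/10360 12879/5180 19833/5180; 12879/5180 5247/2590 1749/2590; 19833/5180 1749/2590 21303/2590]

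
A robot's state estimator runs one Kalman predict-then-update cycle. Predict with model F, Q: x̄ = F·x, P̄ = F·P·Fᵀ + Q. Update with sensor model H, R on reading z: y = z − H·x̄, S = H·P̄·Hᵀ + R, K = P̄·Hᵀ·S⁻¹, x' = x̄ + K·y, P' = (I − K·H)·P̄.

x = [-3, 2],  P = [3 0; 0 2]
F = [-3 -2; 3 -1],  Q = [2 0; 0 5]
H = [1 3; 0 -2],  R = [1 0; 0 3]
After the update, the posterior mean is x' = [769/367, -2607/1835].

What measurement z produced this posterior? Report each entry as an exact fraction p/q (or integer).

x̄ = F·x = [5, -11]
P̄ = F·P·Fᵀ + Q = [37 -23; -23 34]
S = H·P̄·Hᵀ + R = [206 -158; -158 139]
K = P̄·Hᵀ·S⁻¹ = [282/367 442/367; 237/3670 -763/1835]
x' − x̄ = [-1066/367, 17578/1835] = K·y
y = (KᵀK)⁻¹·Kᵀ·(x' − x̄) = [26, -19]
z = y + H·x̄ = [26, -19] + [-28, 22] = [-2, 3]

z = [-2, 3]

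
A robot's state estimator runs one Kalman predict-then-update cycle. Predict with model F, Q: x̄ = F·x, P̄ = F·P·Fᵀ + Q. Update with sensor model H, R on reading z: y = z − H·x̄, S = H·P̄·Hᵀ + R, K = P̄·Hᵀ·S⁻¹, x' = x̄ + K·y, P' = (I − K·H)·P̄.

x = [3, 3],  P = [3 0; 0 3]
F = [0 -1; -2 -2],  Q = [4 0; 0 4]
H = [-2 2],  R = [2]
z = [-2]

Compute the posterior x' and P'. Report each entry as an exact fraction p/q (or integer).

x' = [-157/47, -212/47]
P' = [327/47 326/47; 326/47 348/47]

x̄ = F·x = [-3, -12]
P̄ = F·P·Fᵀ + Q = [7 6; 6 28]
y = z − H·x̄ = [16]
S = H·P̄·Hᵀ + R = [94]
K = P̄·Hᵀ·S⁻¹ = [-1/47; 22/47]
x' = x̄ + K·y = [-157/47, -212/47]
P' = (I − K·H)·P̄ = [327/47 326/47; 326/47 348/47]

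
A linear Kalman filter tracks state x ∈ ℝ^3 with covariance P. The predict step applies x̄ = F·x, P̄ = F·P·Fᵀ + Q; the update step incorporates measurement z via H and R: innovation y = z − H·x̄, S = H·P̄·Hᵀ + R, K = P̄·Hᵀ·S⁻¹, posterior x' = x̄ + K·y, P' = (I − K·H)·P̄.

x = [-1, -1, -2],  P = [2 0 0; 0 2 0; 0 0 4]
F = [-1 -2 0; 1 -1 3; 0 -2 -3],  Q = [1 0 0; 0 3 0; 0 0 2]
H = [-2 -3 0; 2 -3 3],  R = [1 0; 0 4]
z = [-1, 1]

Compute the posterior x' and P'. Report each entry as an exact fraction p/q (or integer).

x' = [251789/342743, -50965/342743, -86106/342743]
P' = [561005/342743 -352258/342743 -680176/342743; -352258/342743 258258/342743 462114/342743; -680176/342743 462114/342743 1005378/342743]

x̄ = F·x = [3, -6, 8]
P̄ = F·P·Fᵀ + Q = [11 2 8; 2 43 -32; 8 -32 46]
y = z − H·x̄ = [-13, -47]
S = H·P̄·Hᵀ + R = [456 583; 583 1497]
K = P̄·Hᵀ·S⁻¹ = [-65236/342743 34564/342743; -70258/342743 -23237/342743; -25990/342743 67360/342743]
x' = x̄ + K·y = [251789/342743, -50965/342743, -86106/342743]
P' = (I − K·H)·P̄ = [561005/342743 -352258/342743 -680176/342743; -352258/342743 258258/342743 462114/342743; -680176/342743 462114/342743 1005378/342743]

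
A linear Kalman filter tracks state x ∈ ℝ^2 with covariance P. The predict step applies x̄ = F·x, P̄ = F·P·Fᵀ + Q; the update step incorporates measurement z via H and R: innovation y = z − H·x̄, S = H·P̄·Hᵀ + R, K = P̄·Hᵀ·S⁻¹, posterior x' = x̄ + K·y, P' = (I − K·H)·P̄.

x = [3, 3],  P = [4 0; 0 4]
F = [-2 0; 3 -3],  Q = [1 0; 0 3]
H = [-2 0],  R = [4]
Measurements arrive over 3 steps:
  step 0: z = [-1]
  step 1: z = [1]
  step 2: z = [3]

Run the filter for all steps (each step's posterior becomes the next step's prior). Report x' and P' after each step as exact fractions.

step 0: x' = [5/36, -26/3], P' = [17/18 -4/3; -4/3 43]
step 1: x' = [-6/13, 1401/52], P' = [43/52 -123/52; -123/52 20289/52]
step 2: x' = [-24/23, -6759/92], P' = [56/69 -83/23; -83/23 160791/46]

step 0: x̄ = F·x = [-6, 0]
step 0: P̄ = F·P·Fᵀ + Q = [17 -24; -24 75]
step 0: y = z − H·x̄ = [-13]
step 0: S = H·P̄·Hᵀ + R = [72]
step 0: K = P̄·Hᵀ·S⁻¹ = [-17/36; 2/3]
step 0: x' = x̄ + K·y = [5/36, -26/3]
step 0: P' = (I − K·H)·P̄ = [17/18 -4/3; -4/3 43]
step 1: x̄ = F·x = [-5/18, 317/12]
step 1: P̄ = F·P·Fᵀ + Q = [43/9 -41/3; -41/3 845/2]
step 1: y = z − H·x̄ = [4/9]
step 1: S = H·P̄·Hᵀ + R = [208/9]
step 1: K = P̄·Hᵀ·S⁻¹ = [-43/104; 123/104]
step 1: x' = x̄ + K·y = [-6/13, 1401/52]
step 1: P' = (I − K·H)·P̄ = [43/52 -123/52; -123/52 20289/52]
step 2: x̄ = F·x = [12/13, -4275/52]
step 2: P̄ = F·P·Fᵀ + Q = [56/13 -249/13; -249/13 92679/26]
step 2: y = z − H·x̄ = [63/13]
step 2: S = H·P̄·Hᵀ + R = [276/13]
step 2: K = P̄·Hᵀ·S⁻¹ = [-28/69; 83/46]
step 2: x' = x̄ + K·y = [-24/23, -6759/92]
step 2: P' = (I − K·H)·P̄ = [56/69 -83/23; -83/23 160791/46]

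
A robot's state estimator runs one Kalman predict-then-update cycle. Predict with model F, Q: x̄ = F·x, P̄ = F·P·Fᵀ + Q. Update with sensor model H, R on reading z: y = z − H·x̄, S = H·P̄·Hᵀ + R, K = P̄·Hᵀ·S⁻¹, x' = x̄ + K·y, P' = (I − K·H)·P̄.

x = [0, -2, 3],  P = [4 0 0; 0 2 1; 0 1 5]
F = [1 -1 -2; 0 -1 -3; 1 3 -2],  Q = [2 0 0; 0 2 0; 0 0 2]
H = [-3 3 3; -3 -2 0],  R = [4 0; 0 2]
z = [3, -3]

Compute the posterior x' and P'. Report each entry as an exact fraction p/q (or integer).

x̄ = F·x = [-4, -7, -12]
P̄ = F·P·Fᵀ + Q = [32 37 14; 37 55 17; 14 17 32]
y = z − H·x̄ = [48, -29]
S = H·P̄·Hᵀ + R = [463 -381; -381 954]
K = P̄·Hᵀ·S⁻¹ = [-3464/98847 -56993/296541; 5323/98847 -62318/296541; 23738/98847 4817/296541]
x' = x̄ + K·y = [-32183/296541, 497947/296541, -279913/296541]
P' = (I − K·H)·P̄ = [392846/296541 -532276/296541 911266/296541; -532276/296541 860732/296541 -1371716/296541; 911266/296541 -1371716/296541 2377934/296541]

x' = [-32183/296541, 497947/296541, -279913/296541]
P' = [392846/296541 -532276/296541 911266/296541; -532276/296541 860732/296541 -1371716/296541; 911266/296541 -1371716/296541 2377934/296541]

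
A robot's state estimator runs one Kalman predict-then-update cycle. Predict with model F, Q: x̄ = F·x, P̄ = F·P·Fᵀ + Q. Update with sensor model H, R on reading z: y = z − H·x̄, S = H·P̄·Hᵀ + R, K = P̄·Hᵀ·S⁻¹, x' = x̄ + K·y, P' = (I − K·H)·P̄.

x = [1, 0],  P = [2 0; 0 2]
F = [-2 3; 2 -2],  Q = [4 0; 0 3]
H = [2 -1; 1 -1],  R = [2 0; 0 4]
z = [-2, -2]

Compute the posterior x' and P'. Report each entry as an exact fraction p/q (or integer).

x' = [-23/44, 31/28]
P' = [45/44 5/4; 5/4 73/28]

x̄ = F·x = [-2, 2]
P̄ = F·P·Fᵀ + Q = [30 -20; -20 19]
y = z − H·x̄ = [4, 2]
S = H·P̄·Hᵀ + R = [221 139; 139 93]
K = P̄·Hᵀ·S⁻¹ = [35/88 -5/88; -3/56 -19/56]
x' = x̄ + K·y = [-23/44, 31/28]
P' = (I − K·H)·P̄ = [45/44 5/4; 5/4 73/28]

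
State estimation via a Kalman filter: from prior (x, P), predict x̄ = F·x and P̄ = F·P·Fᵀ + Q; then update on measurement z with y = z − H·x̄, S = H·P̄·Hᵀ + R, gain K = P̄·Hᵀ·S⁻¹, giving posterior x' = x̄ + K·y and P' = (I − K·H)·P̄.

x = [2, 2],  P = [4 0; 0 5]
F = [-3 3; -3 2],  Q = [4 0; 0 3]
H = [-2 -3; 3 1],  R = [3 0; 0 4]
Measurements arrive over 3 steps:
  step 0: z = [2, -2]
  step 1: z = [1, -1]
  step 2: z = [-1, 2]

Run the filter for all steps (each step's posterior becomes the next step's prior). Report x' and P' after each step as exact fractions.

step 0: x' = [-1396/4735, -554/947], P' = [2969/4735 -1397/2841; -1397/2841 5809/8523]
step 1: x' = [-68139908/199713991, -17233789/199713991], P' = [116517504/199713991 -88888776/199713991; -88888776/199713991 125940724/199713991]
step 2: x' = [978149917717/1733673922679, 41232920787/1733673922679], P' = [1011427321920/1733673922679 -771656970624/1733673922679; -771656970624/1733673922679 1093172327548/1733673922679]

step 0: x̄ = F·x = [0, -2]
step 0: P̄ = F·P·Fᵀ + Q = [85 66; 66 59]
step 0: y = z − H·x̄ = [-4, 0]
step 0: S = H·P̄·Hᵀ + R = [1666 -1413; -1413 1224]
step 0: K = P̄·Hᵀ·S⁻¹ = [349/4735 4934/14205; -335/947 -1691/8523]
step 0: x' = x̄ + K·y = [-1396/4735, -554/947]
step 0: P' = (I − K·H)·P̄ = [2969/4735 -1397/2841; -1397/2841 5809/8523]
step 1: x̄ = F·x = [-4122/4735, -1352/4735]
step 1: P̄ = F·P·Fᵀ + Q = [116616/4735 243028/14205; 243028/14205 735974/42615]
step 1: y = z − H·x̄ = [-1513/947, 8983/4735]
step 1: S = H·P̄·Hᵀ + R = [437751/947 -1101674/2841; -1101674/2841 14726834/42615]
step 1: K = P̄·Hᵀ·S⁻¹ = [11210440/199713991 65165934/199713991; -66681540/199713991 -35181401/199713991]
step 1: x' = x̄ + K·y = [-68139908/199713991, -17233789/199713991]
step 1: P' = (I − K·H)·P̄ = [116517504/199713991 -88888776/199713991; -88888776/199713991 125940724/199713991]
step 2: x̄ = F·x = [152718357/199713991, 169952146/199713991]
step 2: P̄ = F·P·Fᵀ + Q = [4580977984/199713991 3137633520/199713991; 3137633520/199713991 3218227717/199713991]
step 2: y = z − H·x̄ = [615579161/199713991, -228679235/199713991]
step 2: S = H·P̄·Hᵀ + R = [85538705602/199713991 -71654519775/199713991; -71654519775/199713991 64071686657/199713991]
step 2: K = P̄·Hᵀ·S⁻¹ = [97372089344/1733673922679 565656248784/1733673922679; -578734347132/1733673922679 -305449646081/1733673922679]
step 2: x' = x̄ + K·y = [978149917717/1733673922679, 41232920787/1733673922679]
step 2: P' = (I − K·H)·P̄ = [1011427321920/1733673922679 -771656970624/1733673922679; -771656970624/1733673922679 1093172327548/1733673922679]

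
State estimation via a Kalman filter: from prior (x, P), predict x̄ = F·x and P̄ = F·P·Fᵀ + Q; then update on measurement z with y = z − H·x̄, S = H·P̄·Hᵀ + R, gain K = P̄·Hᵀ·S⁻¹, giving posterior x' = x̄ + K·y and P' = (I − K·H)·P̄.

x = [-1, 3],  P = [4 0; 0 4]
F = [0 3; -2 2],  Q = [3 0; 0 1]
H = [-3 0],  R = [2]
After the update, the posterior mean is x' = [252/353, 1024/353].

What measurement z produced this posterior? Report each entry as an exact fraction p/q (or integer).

x̄ = F·x = [9, 8]
P̄ = F·P·Fᵀ + Q = [39 24; 24 33]
S = H·P̄·Hᵀ + R = [353]
K = P̄·Hᵀ·S⁻¹ = [-117/353; -72/353]
x' − x̄ = [-2925/353, -1800/353] = K·y
y = (KᵀK)⁻¹·Kᵀ·(x' − x̄) = [25]
z = y + H·x̄ = [25] + [-27] = [-2]

z = [-2]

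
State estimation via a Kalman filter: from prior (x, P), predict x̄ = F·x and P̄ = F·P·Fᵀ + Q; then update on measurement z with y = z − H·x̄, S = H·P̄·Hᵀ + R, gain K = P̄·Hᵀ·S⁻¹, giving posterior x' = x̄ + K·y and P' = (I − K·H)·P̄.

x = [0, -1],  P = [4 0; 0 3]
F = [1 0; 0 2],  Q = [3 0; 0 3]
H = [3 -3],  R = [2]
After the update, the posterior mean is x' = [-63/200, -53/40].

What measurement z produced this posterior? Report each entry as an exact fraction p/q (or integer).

x̄ = F·x = [0, -2]
P̄ = F·P·Fᵀ + Q = [7 0; 0 15]
S = H·P̄·Hᵀ + R = [200]
K = P̄·Hᵀ·S⁻¹ = [21/200; -9/40]
x' − x̄ = [-63/200, 27/40] = K·y
y = (KᵀK)⁻¹·Kᵀ·(x' − x̄) = [-3]
z = y + H·x̄ = [-3] + [6] = [3]

z = [3]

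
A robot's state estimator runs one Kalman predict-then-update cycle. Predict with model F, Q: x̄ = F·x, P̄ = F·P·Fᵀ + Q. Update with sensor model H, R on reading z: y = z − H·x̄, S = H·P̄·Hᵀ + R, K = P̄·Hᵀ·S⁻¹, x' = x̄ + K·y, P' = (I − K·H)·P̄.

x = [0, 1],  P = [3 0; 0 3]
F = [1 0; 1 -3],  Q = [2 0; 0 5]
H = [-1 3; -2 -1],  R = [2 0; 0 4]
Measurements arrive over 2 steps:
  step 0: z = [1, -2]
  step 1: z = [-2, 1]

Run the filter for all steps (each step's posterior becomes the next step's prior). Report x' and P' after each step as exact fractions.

step 0: x̄ = F·x = [0, -3]
step 0: P̄ = F·P·Fᵀ + Q = [5 3; 3 35]
step 0: y = z − H·x̄ = [10, -5]
step 0: S = H·P̄·Hᵀ + R = [304 -110; -110 71]
step 0: K = P̄·Hᵀ·S⁻¹ = [-573/4742 -878/2371; 683/2371 -311/2371]
step 0: x' = x̄ + K·y = [1525/2371, 1272/2371]
step 0: P' = (I − K·H)·P̄ = [1587/2371 338/2371; 338/2371 568/2371]
step 1: x̄ = F·x = [1525/2371, -2291/2371]
step 1: P̄ = F·P·Fᵀ + Q = [6329/2371 573/2371; 573/2371 16526/2371]
step 1: y = z − H·x̄ = [3656/2371, 3130/2371]
step 1: S = H·P̄·Hᵀ + R = [156367/2371 -39785/2371; -39785/2371 53618/2371]
step 1: K = P̄·Hᵀ·S⁻¹ = [-326265/2868511 -949937/2868511; 811670/2868511 -343169/2868511]
step 1: x' = x̄ + K·y = [87875/2868511, -1973181/2868511]
step 1: P' = (I − K·H)·P̄ = [1721682/2868511 356384/2868511; 356384/2868511 659908/2868511]

step 0: x' = [1525/2371, 1272/2371], P' = [1587/2371 338/2371; 338/2371 568/2371]
step 1: x' = [87875/2868511, -1973181/2868511], P' = [1721682/2868511 356384/2868511; 356384/2868511 659908/2868511]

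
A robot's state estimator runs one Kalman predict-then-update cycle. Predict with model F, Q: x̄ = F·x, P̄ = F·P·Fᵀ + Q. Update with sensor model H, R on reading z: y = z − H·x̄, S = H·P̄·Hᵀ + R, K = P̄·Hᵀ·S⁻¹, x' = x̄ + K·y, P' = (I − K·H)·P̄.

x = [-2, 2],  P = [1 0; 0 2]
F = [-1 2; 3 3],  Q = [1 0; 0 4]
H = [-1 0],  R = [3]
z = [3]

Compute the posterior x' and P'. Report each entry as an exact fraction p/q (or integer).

x' = [-12/13, -81/13]
P' = [30/13 27/13; 27/13 322/13]

x̄ = F·x = [6, 0]
P̄ = F·P·Fᵀ + Q = [10 9; 9 31]
y = z − H·x̄ = [9]
S = H·P̄·Hᵀ + R = [13]
K = P̄·Hᵀ·S⁻¹ = [-10/13; -9/13]
x' = x̄ + K·y = [-12/13, -81/13]
P' = (I − K·H)·P̄ = [30/13 27/13; 27/13 322/13]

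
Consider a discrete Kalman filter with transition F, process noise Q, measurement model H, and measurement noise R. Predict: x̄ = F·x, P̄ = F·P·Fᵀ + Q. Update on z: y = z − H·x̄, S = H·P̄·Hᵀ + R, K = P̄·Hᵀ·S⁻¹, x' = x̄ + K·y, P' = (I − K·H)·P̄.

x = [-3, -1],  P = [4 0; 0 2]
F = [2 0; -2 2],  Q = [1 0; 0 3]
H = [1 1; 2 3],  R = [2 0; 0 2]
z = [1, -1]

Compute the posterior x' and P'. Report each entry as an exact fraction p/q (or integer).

x' = [-750/469, 423/469]
P' = [4128/469 -2906/469; -2906/469 2138/469]

x̄ = F·x = [-6, 4]
P̄ = F·P·Fᵀ + Q = [17 -16; -16 27]
y = z − H·x̄ = [3, -1]
S = H·P̄·Hᵀ + R = [14 35; 35 121]
K = P̄·Hᵀ·S⁻¹ = [611/469 -33/67; -384/469 43/67]
x' = x̄ + K·y = [-750/469, 423/469]
P' = (I − K·H)·P̄ = [4128/469 -2906/469; -2906/469 2138/469]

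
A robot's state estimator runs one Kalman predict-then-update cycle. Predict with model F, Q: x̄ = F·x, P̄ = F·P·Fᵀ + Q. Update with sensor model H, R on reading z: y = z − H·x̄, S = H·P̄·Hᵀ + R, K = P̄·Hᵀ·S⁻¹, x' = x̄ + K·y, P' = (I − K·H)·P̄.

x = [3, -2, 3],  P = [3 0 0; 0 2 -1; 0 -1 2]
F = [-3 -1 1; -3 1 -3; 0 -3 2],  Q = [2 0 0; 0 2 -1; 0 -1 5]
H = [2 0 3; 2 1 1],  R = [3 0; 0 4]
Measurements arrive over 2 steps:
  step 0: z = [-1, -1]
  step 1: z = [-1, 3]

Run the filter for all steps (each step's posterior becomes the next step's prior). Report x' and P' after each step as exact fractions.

step 0: x' = [6563/35393, -191495/106179, -34826/106179], P' = [63105/35393 -40530/35393 -41460/35393; -40530/35393 433495/106179 44845/106179; -41460/35393 44845/106179 116791/106179]
step 1: x' = [542011307/655047967, 3670356983/1965143901, -1618890446/1965143901], P' = [2271010113/1310095934 -738121861/1310095934 -1579083497/1310095934; -738121861/1310095934 9634482553/3930287802 544462409/3930287802; -1579083497/1310095934 544462409/3930287802 4581098569/3930287802]

step 0: x̄ = F·x = [-4, -20, 12]
step 0: P̄ = F·P·Fᵀ + Q = [35 15 15; 15 55 -30; 15 -30 43]
step 0: y = z − H·x̄ = [-29, 15]
step 0: S = H·P̄·Hᵀ + R = [710 329; 329 302]
step 0: K = P̄·Hᵀ·S⁻¹ = [610/35393 11055/35393; -36215/106179 58790/106179; 33871/106179 -21781/106179]
step 0: x' = x̄ + K·y = [6563/35393, -191495/106179, -34826/106179]
step 0: P' = (I − K·H)·P̄ = [63105/35393 -40530/35393 -41460/35393; -40530/35393 433495/106179 44845/106179; -41460/35393 44845/106179 116791/106179]
step 1: x̄ = F·x = [32534/35393, -146084/106179, 504833/106179]
step 1: P̄ = F·P·Fᵀ + Q = [797843/35393 117689/35393 320604/35393; 117689/35393 1622437/106179 -1962145/106179; 320604/35393 -1962145/106179 4361374/106179]
step 1: y = z − H·x̄ = [-605294/35393, -78472/35393]
step 1: S = H·P̄·Hᵀ + R = [20228921/35393 8390811/35393; 8390811/35393 5772623/35393]
step 1: K = P̄·Hᵀ·S⁻¹ = [-65076755/1310095934 556203717/1310095934; -310593771/1310095934 479184483/1310095934; 474310525/1310095934 -362411667/1310095934]
step 1: x' = x̄ + K·y = [542011307/655047967, 3670356983/1965143901, -1618890446/1965143901]
step 1: P' = (I − K·H)·P̄ = [2271010113/1310095934 -738121861/1310095934 -1579083497/1310095934; -738121861/1310095934 9634482553/3930287802 544462409/3930287802; -1579083497/1310095934 544462409/3930287802 4581098569/3930287802]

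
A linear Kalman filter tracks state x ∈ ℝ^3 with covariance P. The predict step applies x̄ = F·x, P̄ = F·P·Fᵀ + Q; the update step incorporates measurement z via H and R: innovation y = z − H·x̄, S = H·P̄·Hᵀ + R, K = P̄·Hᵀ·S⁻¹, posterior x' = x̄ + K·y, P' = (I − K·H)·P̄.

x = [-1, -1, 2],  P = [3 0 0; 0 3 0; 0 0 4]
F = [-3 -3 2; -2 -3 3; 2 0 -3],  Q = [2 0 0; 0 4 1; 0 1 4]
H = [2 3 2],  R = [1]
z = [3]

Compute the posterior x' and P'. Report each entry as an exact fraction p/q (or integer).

x̄ = F·x = [10, 11, -8]
P̄ = F·P·Fᵀ + Q = [72 69 -42; 69 79 -47; -42 -47 52]
y = z − H·x̄ = [-34]
S = H·P̄·Hᵀ + R = [1136]
K = P̄·Hᵀ·S⁻¹ = [267/1136; 281/1136; -121/1136]
x' = x̄ + K·y = [1141/568, 1471/568, -2487/568]
P' = (I − K·H)·P̄ = [10503/1136 3357/1136 -15405/1136; 3357/1136 10783/1136 -19391/1136; -15405/1136 -19391/1136 44431/1136]

x' = [1141/568, 1471/568, -2487/568]
P' = [10503/1136 3357/1136 -15405/1136; 3357/1136 10783/1136 -19391/1136; -15405/1136 -19391/1136 44431/1136]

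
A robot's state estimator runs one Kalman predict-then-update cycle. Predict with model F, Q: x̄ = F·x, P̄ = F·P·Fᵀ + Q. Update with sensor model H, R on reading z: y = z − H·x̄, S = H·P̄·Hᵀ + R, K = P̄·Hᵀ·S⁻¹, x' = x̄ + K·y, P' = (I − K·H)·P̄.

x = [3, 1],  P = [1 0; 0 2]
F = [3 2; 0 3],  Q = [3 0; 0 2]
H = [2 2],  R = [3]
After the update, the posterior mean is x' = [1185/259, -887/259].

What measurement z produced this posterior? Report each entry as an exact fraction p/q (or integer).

z = [2]

x̄ = F·x = [11, 3]
P̄ = F·P·Fᵀ + Q = [20 12; 12 20]
S = H·P̄·Hᵀ + R = [259]
K = P̄·Hᵀ·S⁻¹ = [64/259; 64/259]
x' − x̄ = [-1664/259, -1664/259] = K·y
y = (KᵀK)⁻¹·Kᵀ·(x' − x̄) = [-26]
z = y + H·x̄ = [-26] + [28] = [2]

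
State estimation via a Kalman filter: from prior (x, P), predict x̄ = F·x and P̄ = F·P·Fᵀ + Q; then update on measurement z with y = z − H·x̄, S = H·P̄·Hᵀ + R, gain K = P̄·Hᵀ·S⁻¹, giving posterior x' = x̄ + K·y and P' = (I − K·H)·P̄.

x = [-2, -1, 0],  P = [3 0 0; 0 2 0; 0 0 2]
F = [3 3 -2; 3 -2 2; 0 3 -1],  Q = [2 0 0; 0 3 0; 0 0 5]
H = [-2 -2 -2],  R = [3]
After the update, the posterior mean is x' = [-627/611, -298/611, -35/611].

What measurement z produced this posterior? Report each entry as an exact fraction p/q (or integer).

x̄ = F·x = [-9, -4, -3]
P̄ = F·P·Fᵀ + Q = [55 7 22; 7 46 -16; 22 -16 25]
S = H·P̄·Hᵀ + R = [611]
K = P̄·Hᵀ·S⁻¹ = [-168/611; -74/611; -62/611]
x' − x̄ = [4872/611, 2146/611, 1798/611] = K·y
y = (KᵀK)⁻¹·Kᵀ·(x' − x̄) = [-29]
z = y + H·x̄ = [-29] + [32] = [3]

z = [3]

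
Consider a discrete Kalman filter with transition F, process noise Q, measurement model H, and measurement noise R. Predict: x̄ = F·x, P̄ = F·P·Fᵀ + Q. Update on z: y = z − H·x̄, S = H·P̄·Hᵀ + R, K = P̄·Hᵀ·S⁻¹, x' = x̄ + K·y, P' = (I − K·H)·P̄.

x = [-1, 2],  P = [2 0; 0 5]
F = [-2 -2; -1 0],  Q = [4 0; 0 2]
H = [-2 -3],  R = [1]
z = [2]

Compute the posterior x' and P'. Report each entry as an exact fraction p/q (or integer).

x̄ = F·x = [-2, 1]
P̄ = F·P·Fᵀ + Q = [32 4; 4 4]
y = z − H·x̄ = [1]
S = H·P̄·Hᵀ + R = [213]
K = P̄·Hᵀ·S⁻¹ = [-76/213; -20/213]
x' = x̄ + K·y = [-502/213, 193/213]
P' = (I − K·H)·P̄ = [1040/213 -668/213; -668/213 452/213]

x' = [-502/213, 193/213]
P' = [1040/213 -668/213; -668/213 452/213]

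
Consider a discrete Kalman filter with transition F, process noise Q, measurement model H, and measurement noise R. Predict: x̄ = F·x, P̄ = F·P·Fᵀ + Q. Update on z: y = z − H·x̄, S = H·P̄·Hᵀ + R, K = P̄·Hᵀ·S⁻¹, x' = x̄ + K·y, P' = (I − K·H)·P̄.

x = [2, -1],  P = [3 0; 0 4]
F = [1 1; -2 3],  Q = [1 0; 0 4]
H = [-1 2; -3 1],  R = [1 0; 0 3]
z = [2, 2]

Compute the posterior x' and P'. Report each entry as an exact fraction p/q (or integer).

x̄ = F·x = [1, -7]
P̄ = F·P·Fᵀ + Q = [8 6; 6 52]
y = z − H·x̄ = [17, 12]
S = H·P̄·Hᵀ + R = [193 86; 86 91]
K = P̄·Hᵀ·S⁻¹ = [1912/10167 -3818/10167; 1998/3389 -622/3389]
x' = x̄ + K·y = [-3145/10167, 2779/3389]
P' = (I − K·H)·P̄ = [4964/10167 1146/3389; 1146/3389 1572/3389]

x' = [-3145/10167, 2779/3389]
P' = [4964/10167 1146/3389; 1146/3389 1572/3389]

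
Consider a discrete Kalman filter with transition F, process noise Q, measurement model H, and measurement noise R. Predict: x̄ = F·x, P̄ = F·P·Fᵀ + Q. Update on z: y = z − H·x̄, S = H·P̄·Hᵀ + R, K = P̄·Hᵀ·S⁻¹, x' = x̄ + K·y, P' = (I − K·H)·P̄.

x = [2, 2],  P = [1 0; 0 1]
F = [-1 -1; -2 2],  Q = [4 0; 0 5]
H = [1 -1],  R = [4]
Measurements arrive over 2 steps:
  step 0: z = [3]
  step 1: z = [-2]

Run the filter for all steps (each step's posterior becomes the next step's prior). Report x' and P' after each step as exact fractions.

step 0: x̄ = F·x = [-4, 0]
step 0: P̄ = F·P·Fᵀ + Q = [6 0; 0 13]
step 0: y = z − H·x̄ = [7]
step 0: S = H·P̄·Hᵀ + R = [23]
step 0: K = P̄·Hᵀ·S⁻¹ = [6/23; -13/23]
step 0: x' = x̄ + K·y = [-50/23, -91/23]
step 0: P' = (I − K·H)·P̄ = [102/23 78/23; 78/23 130/23]
step 1: x̄ = F·x = [141/23, -82/23]
step 1: P̄ = F·P·Fᵀ + Q = [480/23 -56/23; -56/23 419/23]
step 1: y = z − H·x̄ = [-269/23]
step 1: S = H·P̄·Hᵀ + R = [1103/23]
step 1: K = P̄·Hᵀ·S⁻¹ = [536/1103; -475/1103]
step 1: x' = x̄ + K·y = [493/1103, 1623/1103]
step 1: P' = (I − K·H)·P̄ = [10528/1103 8384/1103; 8384/1103 10284/1103]

step 0: x' = [-50/23, -91/23], P' = [102/23 78/23; 78/23 130/23]
step 1: x' = [493/1103, 1623/1103], P' = [10528/1103 8384/1103; 8384/1103 10284/1103]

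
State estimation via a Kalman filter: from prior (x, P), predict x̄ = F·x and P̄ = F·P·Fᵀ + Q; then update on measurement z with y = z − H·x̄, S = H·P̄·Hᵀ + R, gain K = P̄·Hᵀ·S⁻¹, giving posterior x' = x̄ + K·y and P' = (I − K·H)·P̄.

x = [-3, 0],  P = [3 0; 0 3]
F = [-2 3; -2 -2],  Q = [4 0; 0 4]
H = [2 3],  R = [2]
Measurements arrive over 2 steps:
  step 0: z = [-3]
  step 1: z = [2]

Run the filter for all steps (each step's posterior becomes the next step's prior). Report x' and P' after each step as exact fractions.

step 0: x̄ = F·x = [6, 6]
step 0: P̄ = F·P·Fᵀ + Q = [43 -6; -6 28]
step 0: y = z − H·x̄ = [-33]
step 0: S = H·P̄·Hᵀ + R = [354]
step 0: K = P̄·Hᵀ·S⁻¹ = [34/177; 12/59]
step 0: x' = x̄ + K·y = [-20/59, -42/59]
step 0: P' = (I − K·H)·P̄ = [5299/177 -1170/59; -1170/59 788/59]
step 1: x̄ = F·x = [-86/59, 124/59]
step 1: P̄ = F·P·Fᵀ + Q = [85300/177 14032/177; 14032/177 3280/177]
step 1: y = z − H·x̄ = [-82/59]
step 1: S = H·P̄·Hᵀ + R = [539458/177]
step 1: K = P̄·Hᵀ·S⁻¹ = [106348/269729; 18952/269729]
step 1: x' = x̄ + K·y = [-540970/269729, 540548/269729]
step 1: P' = (I − K·H)·P̄ = [2192596/269729 -1390832/269729; -1390832/269729 939856/269729]

step 0: x' = [-20/59, -42/59], P' = [5299/177 -1170/59; -1170/59 788/59]
step 1: x' = [-540970/269729, 540548/269729], P' = [2192596/269729 -1390832/269729; -1390832/269729 939856/269729]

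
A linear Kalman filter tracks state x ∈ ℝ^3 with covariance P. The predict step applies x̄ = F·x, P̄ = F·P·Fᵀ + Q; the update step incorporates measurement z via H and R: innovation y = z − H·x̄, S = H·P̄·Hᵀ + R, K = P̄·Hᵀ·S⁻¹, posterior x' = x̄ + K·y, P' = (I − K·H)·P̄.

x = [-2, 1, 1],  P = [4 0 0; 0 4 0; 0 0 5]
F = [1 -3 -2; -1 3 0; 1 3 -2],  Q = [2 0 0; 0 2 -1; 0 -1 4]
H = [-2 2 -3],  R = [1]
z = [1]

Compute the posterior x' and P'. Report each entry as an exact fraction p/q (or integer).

x̄ = F·x = [-7, 5, -1]
P̄ = F·P·Fᵀ + Q = [62 -40 -12; -40 42 31; -12 31 64]
y = z − H·x̄ = [-26]
S = H·P̄·Hᵀ + R = [797]
K = P̄·Hᵀ·S⁻¹ = [-168/797; 71/797; -106/797]
x' = x̄ + K·y = [-1211/797, 2139/797, 1959/797]
P' = (I − K·H)·P̄ = [21190/797 -19952/797 -27372/797; -19952/797 28433/797 32233/797; -27372/797 32233/797 39772/797]

x' = [-1211/797, 2139/797, 1959/797]
P' = [21190/797 -19952/797 -27372/797; -19952/797 28433/797 32233/797; -27372/797 32233/797 39772/797]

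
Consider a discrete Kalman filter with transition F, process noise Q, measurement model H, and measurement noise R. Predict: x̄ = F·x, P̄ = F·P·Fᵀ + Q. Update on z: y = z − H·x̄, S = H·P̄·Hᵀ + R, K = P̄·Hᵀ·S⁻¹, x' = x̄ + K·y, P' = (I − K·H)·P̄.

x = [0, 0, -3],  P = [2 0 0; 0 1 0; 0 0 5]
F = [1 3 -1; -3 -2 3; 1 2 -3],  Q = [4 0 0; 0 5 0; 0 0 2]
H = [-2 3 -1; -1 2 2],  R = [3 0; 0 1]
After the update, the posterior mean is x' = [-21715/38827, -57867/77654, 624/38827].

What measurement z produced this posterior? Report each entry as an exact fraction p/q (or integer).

x̄ = F·x = [3, -9, 9]
P̄ = F·P·Fᵀ + Q = [20 -27 23; -27 72 -55; 23 -55 53]
S = H·P̄·Hᵀ + R = [1530 266; 266 97]
K = P̄·Hᵀ·S⁻¹ = [-3260/38827 -2268/38827; 15299/77654 3440/38827; -9213/38827 14457/38827]
x' − x̄ = [-138196/38827, 641019/77654, -348819/38827] = K·y
y = (KᵀK)⁻¹·Kᵀ·(x' − x̄) = [41, 2]
z = y + H·x̄ = [41, 2] + [-42, -3] = [-1, -1]

z = [-1, -1]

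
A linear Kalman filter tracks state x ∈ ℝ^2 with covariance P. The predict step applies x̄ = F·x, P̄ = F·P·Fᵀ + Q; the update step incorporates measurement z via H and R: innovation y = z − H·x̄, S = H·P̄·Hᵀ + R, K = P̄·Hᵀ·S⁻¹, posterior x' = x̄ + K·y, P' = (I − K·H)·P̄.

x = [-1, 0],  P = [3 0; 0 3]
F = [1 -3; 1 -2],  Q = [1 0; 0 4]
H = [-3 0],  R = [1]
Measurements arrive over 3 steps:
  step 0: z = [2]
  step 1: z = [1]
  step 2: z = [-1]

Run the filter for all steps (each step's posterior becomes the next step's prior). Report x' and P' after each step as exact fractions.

step 0: x' = [-187/280, -31/40], P' = [31/280 3/40; 3/40 193/40]
step 1: x' = [-4571/13922, -22819/55688], P' = [1543/13922 502/6961; 502/6961 250173/55688]
step 2: x' = [6918136/20659577, 2550711/20659577], P' = [2289321/20659577 1487130/20659577; 1487130/20659577 185586491/41319154]

step 0: x̄ = F·x = [-1, -1]
step 0: P̄ = F·P·Fᵀ + Q = [31 21; 21 19]
step 0: y = z − H·x̄ = [-1]
step 0: S = H·P̄·Hᵀ + R = [280]
step 0: K = P̄·Hᵀ·S⁻¹ = [-93/280; -9/40]
step 0: x' = x̄ + K·y = [-187/280, -31/40]
step 0: P' = (I − K·H)·P̄ = [31/280 3/40; 3/40 193/40]
step 1: x̄ = F·x = [58/35, 247/280]
step 1: P̄ = F·P·Fᵀ + Q = [1543/35 1004/35; 1004/35 6471/280]
step 1: y = z − H·x̄ = [209/35]
step 1: S = H·P̄·Hᵀ + R = [13922/35]
step 1: K = P̄·Hᵀ·S⁻¹ = [-4629/13922; -1506/6961]
step 1: x' = x̄ + K·y = [-4571/13922, -22819/55688]
step 1: P' = (I − K·H)·P̄ = [1543/13922 502/6961; 502/6961 250173/55688]
step 2: x̄ = F·x = [50173/55688, 13677/27844]
step 2: P̄ = F·P·Fᵀ + Q = [2289321/55688 743565/27844; 743565/27844 151694/6961]
step 2: y = z − H·x̄ = [94831/55688]
step 2: S = H·P̄·Hᵀ + R = [20659577/55688]
step 2: K = P̄·Hᵀ·S⁻¹ = [-6867963/20659577; -4461390/20659577]
step 2: x' = x̄ + K·y = [6918136/20659577, 2550711/20659577]
step 2: P' = (I − K·H)·P̄ = [2289321/20659577 1487130/20659577; 1487130/20659577 185586491/41319154]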